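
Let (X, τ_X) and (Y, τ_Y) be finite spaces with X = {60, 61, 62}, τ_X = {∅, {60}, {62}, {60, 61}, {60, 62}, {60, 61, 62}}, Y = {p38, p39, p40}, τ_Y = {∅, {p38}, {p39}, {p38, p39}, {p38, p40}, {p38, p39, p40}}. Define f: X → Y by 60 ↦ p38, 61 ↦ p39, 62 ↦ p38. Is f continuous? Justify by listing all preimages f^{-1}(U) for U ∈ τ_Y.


f is NOT continuous.

Compute f^{-1}(U) for each U ∈ τ_Y:
  U = ∅: f^{-1}(U) = ∅ ∈ τ_X ✓.
  U = {p38}: f^{-1}(U) = {60, 62} ∈ τ_X ✓.
  U = {p39}: f^{-1}(U) = {61} ∉ τ_X ✗.
  U = {p38, p39}: f^{-1}(U) = {60, 61, 62} ∈ τ_X ✓.
  U = {p38, p40}: f^{-1}(U) = {60, 62} ∈ τ_X ✓.
  U = {p38, p39, p40}: f^{-1}(U) = {60, 61, 62} ∈ τ_X ✓.
Found U = {p39} with f^{-1}(U) = {61} not in τ_X. Therefore f is NOT continuous.


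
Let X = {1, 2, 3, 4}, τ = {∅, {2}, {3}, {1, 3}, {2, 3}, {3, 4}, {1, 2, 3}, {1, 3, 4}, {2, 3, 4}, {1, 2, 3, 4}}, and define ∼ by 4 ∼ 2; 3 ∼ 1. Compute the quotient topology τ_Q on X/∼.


X/∼ = {[1=3], [2=4]}; |τ_Q| = 3.

Equivalence classes: [1=3], [2=4].
Quotient map π: X → X/∼ sends 1 ↦ [1=3], 2 ↦ [2=4], 3 ↦ [1=3], 4 ↦ [2=4].
For each subset V ⊆ X/∼, compute π^{-1}(V) ⊆ X and check whether π^{-1}(V) ∈ τ. V is open in τ_Q iff π^{-1}(V) ∈ τ.
  V = {}: π^{-1}(V) = ∅ ∈ τ ✓.
  V = {[1=3]}: π^{-1}(V) = {1, 3} ∈ τ ✓.
  V = {[2=4]}: π^{-1}(V) = {2, 4} ∉ τ ✗.
  V = {[1=3], [2=4]}: π^{-1}(V) = {1, 2, 3, 4} ∈ τ ✓.
Open sets in the quotient: τ_Q = {{}, {[1=3]}, {[1=3], [2=4]}} (3 elements).


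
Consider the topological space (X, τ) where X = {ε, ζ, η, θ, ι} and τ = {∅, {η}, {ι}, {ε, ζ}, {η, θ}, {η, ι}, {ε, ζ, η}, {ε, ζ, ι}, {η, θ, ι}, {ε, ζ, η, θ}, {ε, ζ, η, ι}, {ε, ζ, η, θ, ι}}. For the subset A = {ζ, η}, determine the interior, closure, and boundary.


int(A) = {η}, cl(A) = {ε, ζ, η, θ}, ∂A = {ε, ζ, θ}.

Closed sets in (X, τ) are complements of opens:
  closed(X, τ) = {∅, {θ}, {ι}, {ε, ζ}, {η, θ}, {θ, ι}, {ε, ζ, θ}, {ε, ζ, ι}, {η, θ, ι}, {ε, ζ, η, θ}, {ε, ζ, θ, ι}, {ε, ζ, η, θ, ι}}.
int(A) = ⋃ {U ∈ τ : U ⊆ A}. Opens contained in A: ∅, {η}.
Taking the union of these: int(A) = {η}.
cl(A) = ⋂ {C closed : A ⊆ C}. Closed sets containing A: {ε, ζ, η, θ}, {ε, ζ, η, θ, ι}.
Intersecting these: cl(A) = {ε, ζ, η, θ}.
∂A = cl(A) ∖ int(A) = {ε, ζ, η, θ} ∖ {η} = {ε, ζ, θ}.


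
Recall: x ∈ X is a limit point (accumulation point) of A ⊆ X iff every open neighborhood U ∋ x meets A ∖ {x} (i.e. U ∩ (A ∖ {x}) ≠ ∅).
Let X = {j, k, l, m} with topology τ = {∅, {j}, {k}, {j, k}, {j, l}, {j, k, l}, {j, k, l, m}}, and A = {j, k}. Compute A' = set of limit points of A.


A' = {l, m}

For each x ∈ X, list the open sets U ∈ τ with x ∈ U, then check whether U ∩ (A ∖ {x}) ≠ ∅ for every such U.
  x = j: open {j} ∋ x has {j} ∩ (A ∖ {j}) = ∅, so x is NOT a limit point.
  x = k: open {k} ∋ x has {k} ∩ (A ∖ {k}) = ∅, so x is NOT a limit point.
  x = l: opens ∋ x are {j, l}, {j, k, l}, {j, k, l, m}; each meets A ∖ {l}, so x IS a limit point.
  x = m: opens ∋ x are {j, k, l, m}; each meets A ∖ {m}, so x IS a limit point.
Collecting: A' = {l, m}.


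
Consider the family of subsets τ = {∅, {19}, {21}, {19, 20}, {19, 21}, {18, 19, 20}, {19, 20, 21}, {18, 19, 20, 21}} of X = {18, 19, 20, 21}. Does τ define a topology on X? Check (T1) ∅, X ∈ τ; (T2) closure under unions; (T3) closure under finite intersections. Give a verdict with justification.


τ IS a topology on X.

Axiom (T1): ∅ ∈ τ? Yes; X ∈ τ? Yes.
Axiom (T2/T3): check pairwise unions and intersections of members of τ.
All pairwise intersections and unions checked — each lies in τ. Therefore τ satisfies (T1), (T2), (T3): it IS a topology on X.


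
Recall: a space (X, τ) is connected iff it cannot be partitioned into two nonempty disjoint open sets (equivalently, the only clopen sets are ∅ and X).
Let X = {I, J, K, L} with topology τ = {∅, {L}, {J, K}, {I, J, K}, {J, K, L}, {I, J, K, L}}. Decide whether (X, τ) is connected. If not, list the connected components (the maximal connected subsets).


(X, τ) is disconnected; components = [{L}, {I, J, K}].

Find clopen sets (U ∈ τ with X ∖ U ∈ τ):
  U = ∅, X ∖ U = {I, J, K, L} — both open, so U is clopen.
  U = {L}, X ∖ U = {I, J, K} — both open, so U is clopen.
  U = {I, J, K}, X ∖ U = {L} — both open, so U is clopen.
  U = {I, J, K, L}, X ∖ U = ∅ — both open, so U is clopen.
Nontrivial clopen(s) exist: e.g. {I, J, K}. So (X, τ) is disconnected.
Compute connected components by grouping points that agree on all clopens:
  component: {L}
  component: {I, J, K}


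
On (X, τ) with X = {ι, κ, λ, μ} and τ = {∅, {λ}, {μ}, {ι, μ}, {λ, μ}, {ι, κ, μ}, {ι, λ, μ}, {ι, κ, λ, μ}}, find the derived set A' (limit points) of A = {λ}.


A' = ∅

For each x ∈ X, list the open sets U ∈ τ with x ∈ U, then check whether U ∩ (A ∖ {x}) ≠ ∅ for every such U.
  x = ι: open {ι, μ} ∋ x has {ι, μ} ∩ (A ∖ {ι}) = ∅, so x is NOT a limit point.
  x = κ: open {ι, κ, μ} ∋ x has {ι, κ, μ} ∩ (A ∖ {κ}) = ∅, so x is NOT a limit point.
  x = λ: open {λ} ∋ x has {λ} ∩ (A ∖ {λ}) = ∅, so x is NOT a limit point.
  x = μ: open {μ} ∋ x has {μ} ∩ (A ∖ {μ}) = ∅, so x is NOT a limit point.
Collecting: A' = ∅.


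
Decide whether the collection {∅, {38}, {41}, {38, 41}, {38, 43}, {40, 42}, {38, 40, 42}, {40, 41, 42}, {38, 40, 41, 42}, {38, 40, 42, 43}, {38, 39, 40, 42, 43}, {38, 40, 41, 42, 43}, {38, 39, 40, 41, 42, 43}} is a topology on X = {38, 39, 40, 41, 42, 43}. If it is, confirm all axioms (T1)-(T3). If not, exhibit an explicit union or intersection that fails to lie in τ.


τ is NOT a topology on X.

Axiom (T1): ∅ ∈ τ? Yes; X ∈ τ? Yes.
Axiom (T2/T3): check pairwise unions and intersections of members of τ.
Counterexample for (T2): {41} ∪ {38, 43} = {38, 41, 43} ∉ τ. Therefore τ is NOT a topology.


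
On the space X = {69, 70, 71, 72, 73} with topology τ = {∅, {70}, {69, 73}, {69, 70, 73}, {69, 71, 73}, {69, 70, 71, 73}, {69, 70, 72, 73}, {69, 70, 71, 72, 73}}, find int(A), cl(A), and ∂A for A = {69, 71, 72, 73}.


int(A) = {69, 71, 73}, cl(A) = {69, 71, 72, 73}, ∂A = {72}.

Closed sets in (X, τ) are complements of opens:
  closed(X, τ) = {∅, {71}, {72}, {70, 72}, {71, 72}, {70, 71, 72}, {69, 71, 72, 73}, {69, 70, 71, 72, 73}}.
int(A) = ⋃ {U ∈ τ : U ⊆ A}. Opens contained in A: ∅, {69, 73}, {69, 71, 73}.
Taking the union of these: int(A) = {69, 71, 73}.
cl(A) = ⋂ {C closed : A ⊆ C}. Closed sets containing A: {69, 71, 72, 73}, {69, 70, 71, 72, 73}.
Intersecting these: cl(A) = {69, 71, 72, 73}.
∂A = cl(A) ∖ int(A) = {69, 71, 72, 73} ∖ {69, 71, 73} = {72}.


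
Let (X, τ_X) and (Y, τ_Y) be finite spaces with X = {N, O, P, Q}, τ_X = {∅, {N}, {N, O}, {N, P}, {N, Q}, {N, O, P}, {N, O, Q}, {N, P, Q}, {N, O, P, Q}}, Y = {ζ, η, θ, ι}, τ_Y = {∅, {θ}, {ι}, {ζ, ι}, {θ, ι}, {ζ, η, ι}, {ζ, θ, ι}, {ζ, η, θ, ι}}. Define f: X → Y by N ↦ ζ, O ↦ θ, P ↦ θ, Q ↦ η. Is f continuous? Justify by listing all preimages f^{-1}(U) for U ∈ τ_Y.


f is NOT continuous.

Compute f^{-1}(U) for each U ∈ τ_Y:
  U = ∅: f^{-1}(U) = ∅ ∈ τ_X ✓.
  U = {θ}: f^{-1}(U) = {O, P} ∉ τ_X ✗.
  U = {ι}: f^{-1}(U) = ∅ ∈ τ_X ✓.
  U = {ζ, ι}: f^{-1}(U) = {N} ∈ τ_X ✓.
  U = {θ, ι}: f^{-1}(U) = {O, P} ∉ τ_X ✗.
  U = {ζ, η, ι}: f^{-1}(U) = {N, Q} ∈ τ_X ✓.
  U = {ζ, θ, ι}: f^{-1}(U) = {N, O, P} ∈ τ_X ✓.
  U = {ζ, η, θ, ι}: f^{-1}(U) = {N, O, P, Q} ∈ τ_X ✓.
Found U = {θ} with f^{-1}(U) = {O, P} not in τ_X. Therefore f is NOT continuous.


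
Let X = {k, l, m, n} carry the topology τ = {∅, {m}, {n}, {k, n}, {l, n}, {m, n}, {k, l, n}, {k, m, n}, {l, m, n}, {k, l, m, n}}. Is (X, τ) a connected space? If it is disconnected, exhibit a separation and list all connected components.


(X, τ) is disconnected; components = [{m}, {k, l, n}].

Find clopen sets (U ∈ τ with X ∖ U ∈ τ):
  U = ∅, X ∖ U = {k, l, m, n} — both open, so U is clopen.
  U = {m}, X ∖ U = {k, l, n} — both open, so U is clopen.
  U = {k, l, n}, X ∖ U = {m} — both open, so U is clopen.
  U = {k, l, m, n}, X ∖ U = ∅ — both open, so U is clopen.
Nontrivial clopen(s) exist: e.g. {k, l, n}. So (X, τ) is disconnected.
Compute connected components by grouping points that agree on all clopens:
  component: {m}
  component: {k, l, n}


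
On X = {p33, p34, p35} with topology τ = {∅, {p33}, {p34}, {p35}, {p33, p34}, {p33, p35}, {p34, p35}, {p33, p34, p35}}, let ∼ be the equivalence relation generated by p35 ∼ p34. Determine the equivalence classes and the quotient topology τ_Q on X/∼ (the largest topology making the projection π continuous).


X/∼ = {[p33], [p34=p35]}; |τ_Q| = 4.

Equivalence classes: [p33], [p34=p35].
Quotient map π: X → X/∼ sends p33 ↦ [p33], p34 ↦ [p34=p35], p35 ↦ [p34=p35].
For each subset V ⊆ X/∼, compute π^{-1}(V) ⊆ X and check whether π^{-1}(V) ∈ τ. V is open in τ_Q iff π^{-1}(V) ∈ τ.
  V = {}: π^{-1}(V) = ∅ ∈ τ ✓.
  V = {[p33]}: π^{-1}(V) = {p33} ∈ τ ✓.
  V = {[p34=p35]}: π^{-1}(V) = {p34, p35} ∈ τ ✓.
  V = {[p33], [p34=p35]}: π^{-1}(V) = {p33, p34, p35} ∈ τ ✓.
Open sets in the quotient: τ_Q = {{}, {[p33]}, {[p34=p35]}, {[p33], [p34=p35]}} (4 elements).


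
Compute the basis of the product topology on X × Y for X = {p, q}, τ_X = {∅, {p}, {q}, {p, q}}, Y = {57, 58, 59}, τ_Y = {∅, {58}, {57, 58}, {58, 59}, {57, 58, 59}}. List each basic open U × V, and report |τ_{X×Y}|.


Basis B = {∅ × ∅, {p} × {58}, {q} × {58}, {p} × {57, 58}, {p} × {58, 59}, {p, q} × {58}, {q} × {57, 58}, {q} × {58, 59}, {p} × {57, 58, 59}, {q} × {57, 58, 59}, {p, q} × {57, 58}, {p, q} × {58, 59}, {p, q} × {57, 58, 59}}; |τ_{X×Y}| = 25.

Enumerate products U × V with U ∈ τ_X, V ∈ τ_Y (deduplicated):
  ∅ × ∅ = {} (∅)
  {p} × {58} = {(p,58)}
  {q} × {58} = {(q,58)}
  {p} × {57, 58} = {(p,57), (p,58)}
  {p} × {58, 59} = {(p,58), (p,59)}
  {p, q} × {58} = {(p,58), (q,58)}
  {q} × {57, 58} = {(q,57), (q,58)}
  {q} × {58, 59} = {(q,58), (q,59)}
  {p} × {57, 58, 59} = {(p,57), (p,58), (p,59)}
  {q} × {57, 58, 59} = {(q,57), (q,58), (q,59)}
  {p, q} × {57, 58} = {(p,57), (p,58), (q,57), (q,58)}
  {p, q} × {58, 59} = {(p,58), (p,59), (q,58), (q,59)}
  {p, q} × {57, 58, 59} = {(p,57), (p,58), (p,59), (q,57), (q,58), (q,59)}
These 13 distinct sets form the basis B.
Close under arbitrary unions to get τ_{X×Y}; counting gives |τ_{X×Y}| = 25.


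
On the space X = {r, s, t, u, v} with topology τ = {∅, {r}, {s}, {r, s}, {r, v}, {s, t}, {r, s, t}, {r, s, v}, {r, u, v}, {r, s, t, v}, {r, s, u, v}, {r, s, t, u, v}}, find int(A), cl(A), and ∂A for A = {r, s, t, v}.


int(A) = {r, s, t, v}, cl(A) = {r, s, t, u, v}, ∂A = {u}.

Closed sets in (X, τ) are complements of opens:
  closed(X, τ) = {∅, {t}, {u}, {s, t}, {t, u}, {u, v}, {r, u, v}, {s, t, u}, {t, u, v}, {r, t, u, v}, {s, t, u, v}, {r, s, t, u, v}}.
int(A) = ⋃ {U ∈ τ : U ⊆ A}. Opens contained in A: ∅, {r}, {s}, {r, s}, {r, v}, {s, t}, {r, s, t}, {r, s, v}, {r, s, t, v}.
Taking the union of these: int(A) = {r, s, t, v}.
cl(A) = ⋂ {C closed : A ⊆ C}. Closed sets containing A: {r, s, t, u, v}.
Intersecting these: cl(A) = {r, s, t, u, v}.
∂A = cl(A) ∖ int(A) = {r, s, t, u, v} ∖ {r, s, t, v} = {u}.


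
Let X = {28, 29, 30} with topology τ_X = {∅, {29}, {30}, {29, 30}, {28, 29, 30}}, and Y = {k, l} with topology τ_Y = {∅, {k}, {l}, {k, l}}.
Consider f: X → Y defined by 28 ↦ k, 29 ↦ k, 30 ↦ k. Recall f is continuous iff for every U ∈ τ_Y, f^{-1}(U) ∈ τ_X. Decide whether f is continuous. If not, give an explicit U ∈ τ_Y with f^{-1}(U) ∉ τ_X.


f IS continuous.

Compute f^{-1}(U) for each U ∈ τ_Y:
  U = ∅: f^{-1}(U) = ∅ ∈ τ_X ✓.
  U = {k}: f^{-1}(U) = {28, 29, 30} ∈ τ_X ✓.
  U = {l}: f^{-1}(U) = ∅ ∈ τ_X ✓.
  U = {k, l}: f^{-1}(U) = {28, 29, 30} ∈ τ_X ✓.
Every preimage lies in τ_X, so f IS continuous.


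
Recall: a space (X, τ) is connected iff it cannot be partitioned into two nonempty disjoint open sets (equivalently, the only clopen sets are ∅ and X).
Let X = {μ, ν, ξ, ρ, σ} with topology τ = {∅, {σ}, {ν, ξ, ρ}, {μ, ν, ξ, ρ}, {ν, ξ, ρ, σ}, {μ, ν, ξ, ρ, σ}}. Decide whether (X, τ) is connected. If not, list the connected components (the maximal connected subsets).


(X, τ) is disconnected; components = [{σ}, {μ, ν, ξ, ρ}].

Find clopen sets (U ∈ τ with X ∖ U ∈ τ):
  U = ∅, X ∖ U = {μ, ν, ξ, ρ, σ} — both open, so U is clopen.
  U = {σ}, X ∖ U = {μ, ν, ξ, ρ} — both open, so U is clopen.
  U = {μ, ν, ξ, ρ}, X ∖ U = {σ} — both open, so U is clopen.
  U = {μ, ν, ξ, ρ, σ}, X ∖ U = ∅ — both open, so U is clopen.
Nontrivial clopen(s) exist: e.g. {μ, ν, ξ, ρ}. So (X, τ) is disconnected.
Compute connected components by grouping points that agree on all clopens:
  component: {σ}
  component: {μ, ν, ξ, ρ}


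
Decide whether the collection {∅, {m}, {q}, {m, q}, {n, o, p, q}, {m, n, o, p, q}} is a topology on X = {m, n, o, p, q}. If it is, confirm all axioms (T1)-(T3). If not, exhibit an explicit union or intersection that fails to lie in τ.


τ IS a topology on X.

Axiom (T1): ∅ ∈ τ? Yes; X ∈ τ? Yes.
Axiom (T2/T3): check pairwise unions and intersections of members of τ.
All pairwise intersections and unions checked — each lies in τ. Therefore τ satisfies (T1), (T2), (T3): it IS a topology on X.


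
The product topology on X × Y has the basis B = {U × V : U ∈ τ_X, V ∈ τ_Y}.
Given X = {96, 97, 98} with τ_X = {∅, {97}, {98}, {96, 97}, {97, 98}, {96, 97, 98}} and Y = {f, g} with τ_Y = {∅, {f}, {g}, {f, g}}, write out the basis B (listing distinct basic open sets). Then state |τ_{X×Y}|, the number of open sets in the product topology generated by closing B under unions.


Basis B = {∅ × ∅, {97} × {f}, {97} × {g}, {98} × {f}, {98} × {g}, {96, 97} × {f}, {96, 97} × {g}, {97} × {f, g}, {97, 98} × {f}, {97, 98} × {g}, {98} × {f, g}, {96, 97, 98} × {f}, {96, 97, 98} × {g}, {96, 97} × {f, g}, {97, 98} × {f, g}, {96, 97, 98} × {f, g}}; |τ_{X×Y}| = 36.

Enumerate products U × V with U ∈ τ_X, V ∈ τ_Y (deduplicated):
  ∅ × ∅ = {} (∅)
  {97} × {f} = {(97,f)}
  {97} × {g} = {(97,g)}
  {98} × {f} = {(98,f)}
  {98} × {g} = {(98,g)}
  {96, 97} × {f} = {(96,f), (97,f)}
  {96, 97} × {g} = {(96,g), (97,g)}
  {97} × {f, g} = {(97,f), (97,g)}
  {97, 98} × {f} = {(97,f), (98,f)}
  {97, 98} × {g} = {(97,g), (98,g)}
  {98} × {f, g} = {(98,f), (98,g)}
  {96, 97, 98} × {f} = {(96,f), (97,f), (98,f)}
  {96, 97, 98} × {g} = {(96,g), (97,g), (98,g)}
  {96, 97} × {f, g} = {(96,f), (96,g), (97,f), (97,g)}
  {97, 98} × {f, g} = {(97,f), (97,g), (98,f), (98,g)}
  {96, 97, 98} × {f, g} = {(96,f), (96,g), (97,f), (97,g), (98,f), (98,g)}
These 16 distinct sets form the basis B.
Close under arbitrary unions to get τ_{X×Y}; counting gives |τ_{X×Y}| = 36.


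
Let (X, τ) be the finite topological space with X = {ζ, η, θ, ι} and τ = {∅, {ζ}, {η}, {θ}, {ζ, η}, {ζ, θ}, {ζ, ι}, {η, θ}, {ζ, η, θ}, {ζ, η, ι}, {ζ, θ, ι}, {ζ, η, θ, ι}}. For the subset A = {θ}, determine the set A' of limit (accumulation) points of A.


A' = ∅

For each x ∈ X, list the open sets U ∈ τ with x ∈ U, then check whether U ∩ (A ∖ {x}) ≠ ∅ for every such U.
  x = ζ: open {ζ} ∋ x has {ζ} ∩ (A ∖ {ζ}) = ∅, so x is NOT a limit point.
  x = η: open {η} ∋ x has {η} ∩ (A ∖ {η}) = ∅, so x is NOT a limit point.
  x = θ: open {θ} ∋ x has {θ} ∩ (A ∖ {θ}) = ∅, so x is NOT a limit point.
  x = ι: open {ζ, ι} ∋ x has {ζ, ι} ∩ (A ∖ {ι}) = ∅, so x is NOT a limit point.
Collecting: A' = ∅.


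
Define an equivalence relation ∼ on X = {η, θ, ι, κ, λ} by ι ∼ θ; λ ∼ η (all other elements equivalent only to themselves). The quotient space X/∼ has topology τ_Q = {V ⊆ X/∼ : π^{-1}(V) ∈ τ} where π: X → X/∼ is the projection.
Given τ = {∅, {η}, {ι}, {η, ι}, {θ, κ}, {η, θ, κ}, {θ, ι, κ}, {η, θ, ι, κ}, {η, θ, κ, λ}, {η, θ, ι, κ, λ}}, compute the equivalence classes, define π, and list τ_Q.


X/∼ = {[η=λ], [θ=ι], [κ]}; |τ_Q| = 3.

Equivalence classes: [η=λ], [θ=ι], [κ].
Quotient map π: X → X/∼ sends η ↦ [η=λ], θ ↦ [θ=ι], ι ↦ [θ=ι], κ ↦ [κ], λ ↦ [η=λ].
For each subset V ⊆ X/∼, compute π^{-1}(V) ⊆ X and check whether π^{-1}(V) ∈ τ. V is open in τ_Q iff π^{-1}(V) ∈ τ.
  V = {}: π^{-1}(V) = ∅ ∈ τ ✓.
  V = {[η=λ]}: π^{-1}(V) = {η, λ} ∉ τ ✗.
  V = {[θ=ι]}: π^{-1}(V) = {θ, ι} ∉ τ ✗.
  V = {[η=λ], [θ=ι]}: π^{-1}(V) = {η, θ, ι, λ} ∉ τ ✗.
  V = {[κ]}: π^{-1}(V) = {κ} ∉ τ ✗.
  V = {[η=λ], [κ]}: π^{-1}(V) = {η, κ, λ} ∉ τ ✗.
  V = {[θ=ι], [κ]}: π^{-1}(V) = {θ, ι, κ} ∈ τ ✓.
  V = {[η=λ], [θ=ι], [κ]}: π^{-1}(V) = {η, θ, ι, κ, λ} ∈ τ ✓.
Open sets in the quotient: τ_Q = {{}, {[θ=ι], [κ]}, {[η=λ], [θ=ι], [κ]}} (3 elements).


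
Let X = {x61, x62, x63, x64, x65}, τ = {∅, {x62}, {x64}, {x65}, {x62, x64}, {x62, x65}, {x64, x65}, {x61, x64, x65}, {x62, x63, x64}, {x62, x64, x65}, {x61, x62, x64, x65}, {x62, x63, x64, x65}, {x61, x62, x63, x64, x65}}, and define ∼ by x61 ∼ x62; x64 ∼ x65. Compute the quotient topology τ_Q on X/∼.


X/∼ = {[x61=x62], [x63], [x64=x65]}; |τ_Q| = 4.

Equivalence classes: [x61=x62], [x63], [x64=x65].
Quotient map π: X → X/∼ sends x61 ↦ [x61=x62], x62 ↦ [x61=x62], x63 ↦ [x63], x64 ↦ [x64=x65], x65 ↦ [x64=x65].
For each subset V ⊆ X/∼, compute π^{-1}(V) ⊆ X and check whether π^{-1}(V) ∈ τ. V is open in τ_Q iff π^{-1}(V) ∈ τ.
  V = {}: π^{-1}(V) = ∅ ∈ τ ✓.
  V = {[x61=x62]}: π^{-1}(V) = {x61, x62} ∉ τ ✗.
  V = {[x63]}: π^{-1}(V) = {x63} ∉ τ ✗.
  V = {[x61=x62], [x63]}: π^{-1}(V) = {x61, x62, x63} ∉ τ ✗.
  V = {[x64=x65]}: π^{-1}(V) = {x64, x65} ∈ τ ✓.
  V = {[x61=x62], [x64=x65]}: π^{-1}(V) = {x61, x62, x64, x65} ∈ τ ✓.
  V = {[x63], [x64=x65]}: π^{-1}(V) = {x63, x64, x65} ∉ τ ✗.
  V = {[x61=x62], [x63], [x64=x65]}: π^{-1}(V) = {x61, x62, x63, x64, x65} ∈ τ ✓.
Open sets in the quotient: τ_Q = {{}, {[x64=x65]}, {[x61=x62], [x64=x65]}, {[x61=x62], [x63], [x64=x65]}} (4 elements).


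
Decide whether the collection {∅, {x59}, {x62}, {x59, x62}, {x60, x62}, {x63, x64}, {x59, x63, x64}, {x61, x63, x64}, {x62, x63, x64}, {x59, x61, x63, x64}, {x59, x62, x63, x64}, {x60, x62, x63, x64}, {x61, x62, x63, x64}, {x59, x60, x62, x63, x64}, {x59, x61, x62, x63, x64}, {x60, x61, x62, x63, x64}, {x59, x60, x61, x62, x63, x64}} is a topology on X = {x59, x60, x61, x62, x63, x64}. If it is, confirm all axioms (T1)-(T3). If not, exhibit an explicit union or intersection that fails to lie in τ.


τ is NOT a topology on X.

Axiom (T1): ∅ ∈ τ? Yes; X ∈ τ? Yes.
Axiom (T2/T3): check pairwise unions and intersections of members of τ.
Counterexample for (T2): {x59} ∪ {x60, x62} = {x59, x60, x62} ∉ τ. Therefore τ is NOT a topology.


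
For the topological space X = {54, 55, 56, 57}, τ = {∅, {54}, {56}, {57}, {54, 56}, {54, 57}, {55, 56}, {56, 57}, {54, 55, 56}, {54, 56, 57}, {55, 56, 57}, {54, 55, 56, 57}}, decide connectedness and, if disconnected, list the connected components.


(X, τ) is disconnected; components = [{54}, {57}, {55, 56}].

Find clopen sets (U ∈ τ with X ∖ U ∈ τ):
  U = ∅, X ∖ U = {54, 55, 56, 57} — both open, so U is clopen.
  U = {54}, X ∖ U = {55, 56, 57} — both open, so U is clopen.
  U = {57}, X ∖ U = {54, 55, 56} — both open, so U is clopen.
  U = {54, 57}, X ∖ U = {55, 56} — both open, so U is clopen.
  U = {55, 56}, X ∖ U = {54, 57} — both open, so U is clopen.
  U = {54, 55, 56}, X ∖ U = {57} — both open, so U is clopen.
  U = {55, 56, 57}, X ∖ U = {54} — both open, so U is clopen.
  U = {54, 55, 56, 57}, X ∖ U = ∅ — both open, so U is clopen.
Nontrivial clopen(s) exist: e.g. {55, 56}. So (X, τ) is disconnected.
Compute connected components by grouping points that agree on all clopens:
  component: {54}
  component: {57}
  component: {55, 56}


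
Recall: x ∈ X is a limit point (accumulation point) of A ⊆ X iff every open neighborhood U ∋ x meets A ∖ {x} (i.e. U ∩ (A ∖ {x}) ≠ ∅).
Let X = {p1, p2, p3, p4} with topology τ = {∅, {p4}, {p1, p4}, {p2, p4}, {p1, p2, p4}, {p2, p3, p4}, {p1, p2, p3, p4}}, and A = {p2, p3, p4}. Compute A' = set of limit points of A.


A' = {p1, p2, p3}

For each x ∈ X, list the open sets U ∈ τ with x ∈ U, then check whether U ∩ (A ∖ {x}) ≠ ∅ for every such U.
  x = p1: opens ∋ x are {p1, p4}, {p1, p2, p4}, {p1, p2, p3, p4}; each meets A ∖ {p1}, so x IS a limit point.
  x = p2: opens ∋ x are {p2, p4}, {p1, p2, p4}, {p2, p3, p4}, {p1, p2, p3, p4}; each meets A ∖ {p2}, so x IS a limit point.
  x = p3: opens ∋ x are {p2, p3, p4}, {p1, p2, p3, p4}; each meets A ∖ {p3}, so x IS a limit point.
  x = p4: open {p4} ∋ x has {p4} ∩ (A ∖ {p4}) = ∅, so x is NOT a limit point.
Collecting: A' = {p1, p2, p3}.


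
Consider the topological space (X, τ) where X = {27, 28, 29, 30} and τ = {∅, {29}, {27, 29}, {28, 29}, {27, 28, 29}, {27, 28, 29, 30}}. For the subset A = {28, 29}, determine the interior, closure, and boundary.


int(A) = {28, 29}, cl(A) = {27, 28, 29, 30}, ∂A = {27, 30}.

Closed sets in (X, τ) are complements of opens:
  closed(X, τ) = {∅, {30}, {27, 30}, {28, 30}, {27, 28, 30}, {27, 28, 29, 30}}.
int(A) = ⋃ {U ∈ τ : U ⊆ A}. Opens contained in A: ∅, {29}, {28, 29}.
Taking the union of these: int(A) = {28, 29}.
cl(A) = ⋂ {C closed : A ⊆ C}. Closed sets containing A: {27, 28, 29, 30}.
Intersecting these: cl(A) = {27, 28, 29, 30}.
∂A = cl(A) ∖ int(A) = {27, 28, 29, 30} ∖ {28, 29} = {27, 30}.


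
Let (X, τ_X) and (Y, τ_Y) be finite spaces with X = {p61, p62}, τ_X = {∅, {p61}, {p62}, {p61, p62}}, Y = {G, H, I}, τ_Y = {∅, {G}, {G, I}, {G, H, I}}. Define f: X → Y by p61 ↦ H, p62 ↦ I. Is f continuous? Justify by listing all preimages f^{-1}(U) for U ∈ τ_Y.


f IS continuous.

Compute f^{-1}(U) for each U ∈ τ_Y:
  U = ∅: f^{-1}(U) = ∅ ∈ τ_X ✓.
  U = {G}: f^{-1}(U) = ∅ ∈ τ_X ✓.
  U = {G, I}: f^{-1}(U) = {p62} ∈ τ_X ✓.
  U = {G, H, I}: f^{-1}(U) = {p61, p62} ∈ τ_X ✓.
Every preimage lies in τ_X, so f IS continuous.


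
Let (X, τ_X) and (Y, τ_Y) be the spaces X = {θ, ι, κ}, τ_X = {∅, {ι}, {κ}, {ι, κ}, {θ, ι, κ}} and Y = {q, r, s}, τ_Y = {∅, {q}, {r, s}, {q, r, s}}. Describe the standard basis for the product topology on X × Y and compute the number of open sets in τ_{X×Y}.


Basis B = {∅ × ∅, {ι} × {q}, {κ} × {q}, {ι, κ} × {q}, {ι} × {r, s}, {κ} × {r, s}, {θ, ι, κ} × {q}, {ι} × {q, r, s}, {κ} × {q, r, s}, {ι, κ} × {r, s}, {θ, ι, κ} × {r, s}, {ι, κ} × {q, r, s}, {θ, ι, κ} × {q, r, s}}; |τ_{X×Y}| = 25.

Enumerate products U × V with U ∈ τ_X, V ∈ τ_Y (deduplicated):
  ∅ × ∅ = {} (∅)
  {ι} × {q} = {(ι,q)}
  {κ} × {q} = {(κ,q)}
  {ι, κ} × {q} = {(ι,q), (κ,q)}
  {ι} × {r, s} = {(ι,r), (ι,s)}
  {κ} × {r, s} = {(κ,r), (κ,s)}
  {θ, ι, κ} × {q} = {(θ,q), (ι,q), (κ,q)}
  {ι} × {q, r, s} = {(ι,q), (ι,r), (ι,s)}
  {κ} × {q, r, s} = {(κ,q), (κ,r), (κ,s)}
  {ι, κ} × {r, s} = {(ι,r), (ι,s), (κ,r), (κ,s)}
  {θ, ι, κ} × {r, s} = {(θ,r), (θ,s), (ι,r), (ι,s), (κ,r), (κ,s)}
  {ι, κ} × {q, r, s} = {(ι,q), (ι,r), (ι,s), (κ,q), (κ,r), (κ,s)}
  {θ, ι, κ} × {q, r, s} = {(θ,q), (θ,r), (θ,s), (ι,q), (ι,r), (ι,s), (κ,q), (κ,r), (κ,s)}
These 13 distinct sets form the basis B.
Close under arbitrary unions to get τ_{X×Y}; counting gives |τ_{X×Y}| = 25.


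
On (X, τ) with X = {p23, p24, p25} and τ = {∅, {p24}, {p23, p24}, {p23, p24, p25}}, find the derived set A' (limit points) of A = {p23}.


A' = {p25}

For each x ∈ X, list the open sets U ∈ τ with x ∈ U, then check whether U ∩ (A ∖ {x}) ≠ ∅ for every such U.
  x = p23: open {p23, p24} ∋ x has {p23, p24} ∩ (A ∖ {p23}) = ∅, so x is NOT a limit point.
  x = p24: open {p24} ∋ x has {p24} ∩ (A ∖ {p24}) = ∅, so x is NOT a limit point.
  x = p25: opens ∋ x are {p23, p24, p25}; each meets A ∖ {p25}, so x IS a limit point.
Collecting: A' = {p25}.


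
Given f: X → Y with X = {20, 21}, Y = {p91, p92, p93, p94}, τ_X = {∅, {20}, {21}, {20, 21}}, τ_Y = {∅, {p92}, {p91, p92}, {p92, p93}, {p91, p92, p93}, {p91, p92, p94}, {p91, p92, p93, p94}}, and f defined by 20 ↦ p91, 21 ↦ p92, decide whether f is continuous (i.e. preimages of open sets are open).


f IS continuous.

Compute f^{-1}(U) for each U ∈ τ_Y:
  U = ∅: f^{-1}(U) = ∅ ∈ τ_X ✓.
  U = {p92}: f^{-1}(U) = {21} ∈ τ_X ✓.
  U = {p91, p92}: f^{-1}(U) = {20, 21} ∈ τ_X ✓.
  U = {p92, p93}: f^{-1}(U) = {21} ∈ τ_X ✓.
  U = {p91, p92, p93}: f^{-1}(U) = {20, 21} ∈ τ_X ✓.
  U = {p91, p92, p94}: f^{-1}(U) = {20, 21} ∈ τ_X ✓.
  U = {p91, p92, p93, p94}: f^{-1}(U) = {20, 21} ∈ τ_X ✓.
Every preimage lies in τ_X, so f IS continuous.


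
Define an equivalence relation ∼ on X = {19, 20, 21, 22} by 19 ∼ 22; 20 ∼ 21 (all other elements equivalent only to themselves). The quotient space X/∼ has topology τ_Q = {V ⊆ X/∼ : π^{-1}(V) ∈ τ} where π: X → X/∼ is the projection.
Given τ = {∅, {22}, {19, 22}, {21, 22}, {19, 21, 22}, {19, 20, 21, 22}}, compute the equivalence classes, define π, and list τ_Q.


X/∼ = {[19=22], [20=21]}; |τ_Q| = 3.

Equivalence classes: [19=22], [20=21].
Quotient map π: X → X/∼ sends 19 ↦ [19=22], 20 ↦ [20=21], 21 ↦ [20=21], 22 ↦ [19=22].
For each subset V ⊆ X/∼, compute π^{-1}(V) ⊆ X and check whether π^{-1}(V) ∈ τ. V is open in τ_Q iff π^{-1}(V) ∈ τ.
  V = {}: π^{-1}(V) = ∅ ∈ τ ✓.
  V = {[19=22]}: π^{-1}(V) = {19, 22} ∈ τ ✓.
  V = {[20=21]}: π^{-1}(V) = {20, 21} ∉ τ ✗.
  V = {[19=22], [20=21]}: π^{-1}(V) = {19, 20, 21, 22} ∈ τ ✓.
Open sets in the quotient: τ_Q = {{}, {[19=22]}, {[19=22], [20=21]}} (3 elements).


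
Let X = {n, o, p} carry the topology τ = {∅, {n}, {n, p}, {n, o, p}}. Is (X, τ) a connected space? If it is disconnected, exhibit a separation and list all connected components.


(X, τ) is connected.

Find clopen sets (U ∈ τ with X ∖ U ∈ τ):
  U = ∅, X ∖ U = {n, o, p} — both open, so U is clopen.
  U = {n, o, p}, X ∖ U = ∅ — both open, so U is clopen.
Only trivial clopens (∅ and X) exist, so (X, τ) is connected.
Compute connected components by grouping points that agree on all clopens:
  component: {n, o, p}


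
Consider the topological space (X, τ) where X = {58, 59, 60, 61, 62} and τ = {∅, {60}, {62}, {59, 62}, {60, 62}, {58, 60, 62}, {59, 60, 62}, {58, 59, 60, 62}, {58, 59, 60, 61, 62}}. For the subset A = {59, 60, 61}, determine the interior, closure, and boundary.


int(A) = {60}, cl(A) = {58, 59, 60, 61}, ∂A = {58, 59, 61}.

Closed sets in (X, τ) are complements of opens:
  closed(X, τ) = {∅, {61}, {58, 61}, {59, 61}, {58, 59, 61}, {58, 60, 61}, {58, 59, 60, 61}, {58, 59, 61, 62}, {58, 59, 60, 61, 62}}.
int(A) = ⋃ {U ∈ τ : U ⊆ A}. Opens contained in A: ∅, {60}.
Taking the union of these: int(A) = {60}.
cl(A) = ⋂ {C closed : A ⊆ C}. Closed sets containing A: {58, 59, 60, 61}, {58, 59, 60, 61, 62}.
Intersecting these: cl(A) = {58, 59, 60, 61}.
∂A = cl(A) ∖ int(A) = {58, 59, 60, 61} ∖ {60} = {58, 59, 61}.


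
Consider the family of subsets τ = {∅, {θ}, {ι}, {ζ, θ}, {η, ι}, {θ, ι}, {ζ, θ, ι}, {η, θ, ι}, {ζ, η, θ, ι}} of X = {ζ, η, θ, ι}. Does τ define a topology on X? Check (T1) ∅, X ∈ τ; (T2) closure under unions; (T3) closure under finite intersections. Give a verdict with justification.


τ IS a topology on X.

Axiom (T1): ∅ ∈ τ? Yes; X ∈ τ? Yes.
Axiom (T2/T3): check pairwise unions and intersections of members of τ.
All pairwise intersections and unions checked — each lies in τ. Therefore τ satisfies (T1), (T2), (T3): it IS a topology on X.


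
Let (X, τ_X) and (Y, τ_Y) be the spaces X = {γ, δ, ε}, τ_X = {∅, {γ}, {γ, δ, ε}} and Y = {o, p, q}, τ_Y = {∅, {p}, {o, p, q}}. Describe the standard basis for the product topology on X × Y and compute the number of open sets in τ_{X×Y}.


Basis B = {∅ × ∅, {γ} × {p}, {γ} × {o, p, q}, {γ, δ, ε} × {p}, {γ, δ, ε} × {o, p, q}}; |τ_{X×Y}| = 6.

Enumerate products U × V with U ∈ τ_X, V ∈ τ_Y (deduplicated):
  ∅ × ∅ = {} (∅)
  {γ} × {p} = {(γ,p)}
  {γ} × {o, p, q} = {(γ,o), (γ,p), (γ,q)}
  {γ, δ, ε} × {p} = {(γ,p), (δ,p), (ε,p)}
  {γ, δ, ε} × {o, p, q} = {(γ,o), (γ,p), (γ,q), (δ,o), (δ,p), (δ,q), (ε,o), (ε,p), (ε,q)}
These 5 distinct sets form the basis B.
Close under arbitrary unions to get τ_{X×Y}; counting gives |τ_{X×Y}| = 6.


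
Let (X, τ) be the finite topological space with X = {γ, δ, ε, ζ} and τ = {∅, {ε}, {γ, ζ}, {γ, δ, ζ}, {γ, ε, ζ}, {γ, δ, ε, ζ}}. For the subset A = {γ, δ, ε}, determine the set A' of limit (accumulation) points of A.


A' = {δ, ζ}

For each x ∈ X, list the open sets U ∈ τ with x ∈ U, then check whether U ∩ (A ∖ {x}) ≠ ∅ for every such U.
  x = γ: open {γ, ζ} ∋ x has {γ, ζ} ∩ (A ∖ {γ}) = ∅, so x is NOT a limit point.
  x = δ: opens ∋ x are {γ, δ, ζ}, {γ, δ, ε, ζ}; each meets A ∖ {δ}, so x IS a limit point.
  x = ε: open {ε} ∋ x has {ε} ∩ (A ∖ {ε}) = ∅, so x is NOT a limit point.
  x = ζ: opens ∋ x are {γ, ζ}, {γ, δ, ζ}, {γ, ε, ζ}, {γ, δ, ε, ζ}; each meets A ∖ {ζ}, so x IS a limit point.
Collecting: A' = {δ, ζ}.


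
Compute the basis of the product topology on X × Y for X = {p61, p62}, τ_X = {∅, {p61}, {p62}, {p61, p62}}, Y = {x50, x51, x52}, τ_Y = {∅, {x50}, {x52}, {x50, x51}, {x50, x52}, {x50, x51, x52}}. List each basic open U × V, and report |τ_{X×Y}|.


Basis B = {∅ × ∅, {p61} × {x50}, {p61} × {x52}, {p62} × {x50}, {p62} × {x52}, {p61} × {x50, x51}, {p61} × {x50, x52}, {p61, p62} × {x50}, {p61, p62} × {x52}, {p62} × {x50, x51}, {p62} × {x50, x52}, {p61} × {x50, x51, x52}, {p62} × {x50, x51, x52}, {p61, p62} × {x50, x51}, {p61, p62} × {x50, x52}, {p61, p62} × {x50, x51, x52}}; |τ_{X×Y}| = 36.

Enumerate products U × V with U ∈ τ_X, V ∈ τ_Y (deduplicated):
  ∅ × ∅ = {} (∅)
  {p61} × {x50} = {(p61,x50)}
  {p61} × {x52} = {(p61,x52)}
  {p62} × {x50} = {(p62,x50)}
  {p62} × {x52} = {(p62,x52)}
  {p61} × {x50, x51} = {(p61,x50), (p61,x51)}
  {p61} × {x50, x52} = {(p61,x50), (p61,x52)}
  {p61, p62} × {x50} = {(p61,x50), (p62,x50)}
  {p61, p62} × {x52} = {(p61,x52), (p62,x52)}
  {p62} × {x50, x51} = {(p62,x50), (p62,x51)}
  {p62} × {x50, x52} = {(p62,x50), (p62,x52)}
  {p61} × {x50, x51, x52} = {(p61,x50), (p61,x51), (p61,x52)}
  {p62} × {x50, x51, x52} = {(p62,x50), (p62,x51), (p62,x52)}
  {p61, p62} × {x50, x51} = {(p61,x50), (p61,x51), (p62,x50), (p62,x51)}
  {p61, p62} × {x50, x52} = {(p61,x50), (p61,x52), (p62,x50), (p62,x52)}
  {p61, p62} × {x50, x51, x52} = {(p61,x50), (p61,x51), (p61,x52), (p62,x50), (p62,x51), (p62,x52)}
These 16 distinct sets form the basis B.
Close under arbitrary unions to get τ_{X×Y}; counting gives |τ_{X×Y}| = 36.


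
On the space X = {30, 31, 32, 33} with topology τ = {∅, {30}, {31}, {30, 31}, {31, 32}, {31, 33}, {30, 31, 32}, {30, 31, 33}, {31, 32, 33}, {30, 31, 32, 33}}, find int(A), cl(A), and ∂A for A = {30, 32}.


int(A) = {30}, cl(A) = {30, 32}, ∂A = {32}.

Closed sets in (X, τ) are complements of opens:
  closed(X, τ) = {∅, {30}, {32}, {33}, {30, 32}, {30, 33}, {32, 33}, {30, 32, 33}, {31, 32, 33}, {30, 31, 32, 33}}.
int(A) = ⋃ {U ∈ τ : U ⊆ A}. Opens contained in A: ∅, {30}.
Taking the union of these: int(A) = {30}.
cl(A) = ⋂ {C closed : A ⊆ C}. Closed sets containing A: {30, 32}, {30, 32, 33}, {30, 31, 32, 33}.
Intersecting these: cl(A) = {30, 32}.
∂A = cl(A) ∖ int(A) = {30, 32} ∖ {30} = {32}.


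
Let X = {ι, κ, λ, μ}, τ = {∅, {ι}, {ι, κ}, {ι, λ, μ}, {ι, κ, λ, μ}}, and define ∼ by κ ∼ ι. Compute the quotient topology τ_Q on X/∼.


X/∼ = {[ι=κ], [λ], [μ]}; |τ_Q| = 3.

Equivalence classes: [ι=κ], [λ], [μ].
Quotient map π: X → X/∼ sends ι ↦ [ι=κ], κ ↦ [ι=κ], λ ↦ [λ], μ ↦ [μ].
For each subset V ⊆ X/∼, compute π^{-1}(V) ⊆ X and check whether π^{-1}(V) ∈ τ. V is open in τ_Q iff π^{-1}(V) ∈ τ.
  V = {}: π^{-1}(V) = ∅ ∈ τ ✓.
  V = {[ι=κ]}: π^{-1}(V) = {ι, κ} ∈ τ ✓.
  V = {[λ]}: π^{-1}(V) = {λ} ∉ τ ✗.
  V = {[ι=κ], [λ]}: π^{-1}(V) = {ι, κ, λ} ∉ τ ✗.
  V = {[μ]}: π^{-1}(V) = {μ} ∉ τ ✗.
  V = {[ι=κ], [μ]}: π^{-1}(V) = {ι, κ, μ} ∉ τ ✗.
  V = {[λ], [μ]}: π^{-1}(V) = {λ, μ} ∉ τ ✗.
  V = {[ι=κ], [λ], [μ]}: π^{-1}(V) = {ι, κ, λ, μ} ∈ τ ✓.
Open sets in the quotient: τ_Q = {{}, {[ι=κ]}, {[ι=κ], [λ], [μ]}} (3 elements).


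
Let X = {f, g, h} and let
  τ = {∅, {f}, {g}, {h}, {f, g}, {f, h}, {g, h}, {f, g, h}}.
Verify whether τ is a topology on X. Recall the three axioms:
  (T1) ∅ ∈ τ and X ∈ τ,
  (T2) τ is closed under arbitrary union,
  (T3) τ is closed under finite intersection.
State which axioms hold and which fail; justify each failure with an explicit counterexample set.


τ IS a topology on X.

Axiom (T1): ∅ ∈ τ? Yes; X ∈ τ? Yes.
Axiom (T2/T3): check pairwise unions and intersections of members of τ.
All pairwise intersections and unions checked — each lies in τ. Therefore τ satisfies (T1), (T2), (T3): it IS a topology on X.


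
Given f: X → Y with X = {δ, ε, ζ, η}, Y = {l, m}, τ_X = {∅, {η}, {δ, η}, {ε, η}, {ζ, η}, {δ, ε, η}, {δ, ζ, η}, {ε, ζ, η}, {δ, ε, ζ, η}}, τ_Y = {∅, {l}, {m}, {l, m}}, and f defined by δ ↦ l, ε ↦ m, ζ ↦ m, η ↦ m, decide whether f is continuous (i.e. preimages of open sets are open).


f is NOT continuous.

Compute f^{-1}(U) for each U ∈ τ_Y:
  U = ∅: f^{-1}(U) = ∅ ∈ τ_X ✓.
  U = {l}: f^{-1}(U) = {δ} ∉ τ_X ✗.
  U = {m}: f^{-1}(U) = {ε, ζ, η} ∈ τ_X ✓.
  U = {l, m}: f^{-1}(U) = {δ, ε, ζ, η} ∈ τ_X ✓.
Found U = {l} with f^{-1}(U) = {δ} not in τ_X. Therefore f is NOT continuous.


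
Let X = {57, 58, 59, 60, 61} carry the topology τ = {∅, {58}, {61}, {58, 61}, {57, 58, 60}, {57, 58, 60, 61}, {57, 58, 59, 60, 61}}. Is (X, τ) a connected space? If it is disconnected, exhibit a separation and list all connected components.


(X, τ) is connected.

Find clopen sets (U ∈ τ with X ∖ U ∈ τ):
  U = ∅, X ∖ U = {57, 58, 59, 60, 61} — both open, so U is clopen.
  U = {57, 58, 59, 60, 61}, X ∖ U = ∅ — both open, so U is clopen.
Only trivial clopens (∅ and X) exist, so (X, τ) is connected.
Compute connected components by grouping points that agree on all clopens:
  component: {57, 58, 59, 60, 61}


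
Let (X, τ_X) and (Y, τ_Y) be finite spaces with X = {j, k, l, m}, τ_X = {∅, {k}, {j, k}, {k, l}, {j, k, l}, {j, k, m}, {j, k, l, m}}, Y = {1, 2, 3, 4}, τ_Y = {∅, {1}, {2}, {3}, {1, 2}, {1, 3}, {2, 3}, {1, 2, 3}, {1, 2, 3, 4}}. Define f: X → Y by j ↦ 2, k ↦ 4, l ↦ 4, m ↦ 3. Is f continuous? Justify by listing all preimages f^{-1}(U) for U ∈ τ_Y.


f is NOT continuous.

Compute f^{-1}(U) for each U ∈ τ_Y:
  U = ∅: f^{-1}(U) = ∅ ∈ τ_X ✓.
  U = {1}: f^{-1}(U) = ∅ ∈ τ_X ✓.
  U = {2}: f^{-1}(U) = {j} ∉ τ_X ✗.
  U = {3}: f^{-1}(U) = {m} ∉ τ_X ✗.
  U = {1, 2}: f^{-1}(U) = {j} ∉ τ_X ✗.
  U = {1, 3}: f^{-1}(U) = {m} ∉ τ_X ✗.
  U = {2, 3}: f^{-1}(U) = {j, m} ∉ τ_X ✗.
  U = {1, 2, 3}: f^{-1}(U) = {j, m} ∉ τ_X ✗.
  U = {1, 2, 3, 4}: f^{-1}(U) = {j, k, l, m} ∈ τ_X ✓.
Found U = {2} with f^{-1}(U) = {j} not in τ_X. Therefore f is NOT continuous.


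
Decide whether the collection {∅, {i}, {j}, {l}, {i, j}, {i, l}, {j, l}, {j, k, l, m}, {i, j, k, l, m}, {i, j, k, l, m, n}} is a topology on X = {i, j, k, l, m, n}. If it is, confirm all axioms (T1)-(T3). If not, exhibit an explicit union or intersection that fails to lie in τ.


τ is NOT a topology on X.

Axiom (T1): ∅ ∈ τ? Yes; X ∈ τ? Yes.
Axiom (T2/T3): check pairwise unions and intersections of members of τ.
Counterexample for (T2): {i} ∪ {j, l} = {i, j, l} ∉ τ. Therefore τ is NOT a topology.


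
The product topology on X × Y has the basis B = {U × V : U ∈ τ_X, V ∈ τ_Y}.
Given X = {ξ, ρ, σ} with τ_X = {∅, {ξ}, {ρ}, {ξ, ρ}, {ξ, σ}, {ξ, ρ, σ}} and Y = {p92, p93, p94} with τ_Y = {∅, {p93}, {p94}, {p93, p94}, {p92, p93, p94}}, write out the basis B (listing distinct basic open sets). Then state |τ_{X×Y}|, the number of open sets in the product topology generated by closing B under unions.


Basis B = {∅ × ∅, {ξ} × {p93}, {ξ} × {p94}, {ρ} × {p93}, {ρ} × {p94}, {ξ} × {p93, p94}, {ξ, ρ} × {p93}, {ξ, σ} × {p93}, {ξ, ρ} × {p94}, {ξ, σ} × {p94}, {ρ} × {p93, p94}, {ξ} × {p92, p93, p94}, {ξ, ρ, σ} × {p93}, {ξ, ρ, σ} × {p94}, {ρ} × {p92, p93, p94}, {ξ, ρ} × {p93, p94}, {ξ, σ} × {p93, p94}, {ξ, ρ} × {p92, p93, p94}, {ξ, σ} × {p92, p93, p94}, {ξ, ρ, σ} × {p93, p94}, {ξ, ρ, σ} × {p92, p93, p94}}; |τ_{X×Y}| = 70.

Enumerate products U × V with U ∈ τ_X, V ∈ τ_Y (deduplicated):
  ∅ × ∅ = {} (∅)
  {ξ} × {p93} = {(ξ,p93)}
  {ξ} × {p94} = {(ξ,p94)}
  {ρ} × {p93} = {(ρ,p93)}
  {ρ} × {p94} = {(ρ,p94)}
  {ξ} × {p93, p94} = {(ξ,p93), (ξ,p94)}
  {ξ, ρ} × {p93} = {(ξ,p93), (ρ,p93)}
  {ξ, σ} × {p93} = {(ξ,p93), (σ,p93)}
  {ξ, ρ} × {p94} = {(ξ,p94), (ρ,p94)}
  {ξ, σ} × {p94} = {(ξ,p94), (σ,p94)}
  {ρ} × {p93, p94} = {(ρ,p93), (ρ,p94)}
  {ξ} × {p92, p93, p94} = {(ξ,p92), (ξ,p93), (ξ,p94)}
  {ξ, ρ, σ} × {p93} = {(ξ,p93), (ρ,p93), (σ,p93)}
  {ξ, ρ, σ} × {p94} = {(ξ,p94), (ρ,p94), (σ,p94)}
  {ρ} × {p92, p93, p94} = {(ρ,p92), (ρ,p93), (ρ,p94)}
  {ξ, ρ} × {p93, p94} = {(ξ,p93), (ξ,p94), (ρ,p93), (ρ,p94)}
  {ξ, σ} × {p93, p94} = {(ξ,p93), (ξ,p94), (σ,p93), (σ,p94)}
  {ξ, ρ} × {p92, p93, p94} = {(ξ,p92), (ξ,p93), (ξ,p94), (ρ,p92), (ρ,p93), (ρ,p94)}
  {ξ, σ} × {p92, p93, p94} = {(ξ,p92), (ξ,p93), (ξ,p94), (σ,p92), (σ,p93), (σ,p94)}
  {ξ, ρ, σ} × {p93, p94} = {(ξ,p93), (ξ,p94), (ρ,p93), (ρ,p94), (σ,p93), (σ,p94)}
  {ξ, ρ, σ} × {p92, p93, p94} = {(ξ,p92), (ξ,p93), (ξ,p94), (ρ,p92), (ρ,p93), (ρ,p94), (σ,p92), (σ,p93), (σ,p94)}
These 21 distinct sets form the basis B.
Close under arbitrary unions to get τ_{X×Y}; counting gives |τ_{X×Y}| = 70.


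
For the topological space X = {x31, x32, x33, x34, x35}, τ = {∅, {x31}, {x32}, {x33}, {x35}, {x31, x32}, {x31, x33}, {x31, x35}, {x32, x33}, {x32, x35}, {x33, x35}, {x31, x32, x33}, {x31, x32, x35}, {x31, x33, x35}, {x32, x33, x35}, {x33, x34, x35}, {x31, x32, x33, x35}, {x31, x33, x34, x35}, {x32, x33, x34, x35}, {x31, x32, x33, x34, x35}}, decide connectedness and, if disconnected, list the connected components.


(X, τ) is disconnected; components = [{x31}, {x32}, {x33, x34, x35}].

Find clopen sets (U ∈ τ with X ∖ U ∈ τ):
  U = ∅, X ∖ U = {x31, x32, x33, x34, x35} — both open, so U is clopen.
  U = {x31}, X ∖ U = {x32, x33, x34, x35} — both open, so U is clopen.
  U = {x32}, X ∖ U = {x31, x33, x34, x35} — both open, so U is clopen.
  U = {x31, x32}, X ∖ U = {x33, x34, x35} — both open, so U is clopen.
  U = {x33, x34, x35}, X ∖ U = {x31, x32} — both open, so U is clopen.
  U = {x31, x33, x34, x35}, X ∖ U = {x32} — both open, so U is clopen.
  U = {x32, x33, x34, x35}, X ∖ U = {x31} — both open, so U is clopen.
  U = {x31, x32, x33, x34, x35}, X ∖ U = ∅ — both open, so U is clopen.
Nontrivial clopen(s) exist: e.g. {x31}. So (X, τ) is disconnected.
Compute connected components by grouping points that agree on all clopens:
  component: {x31}
  component: {x32}
  component: {x33, x34, x35}
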